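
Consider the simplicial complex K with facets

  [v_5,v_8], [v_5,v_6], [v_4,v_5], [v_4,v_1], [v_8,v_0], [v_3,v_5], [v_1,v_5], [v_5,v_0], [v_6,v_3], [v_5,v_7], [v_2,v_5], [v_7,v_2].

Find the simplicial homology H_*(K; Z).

Order the vertices as v_0 < v_1 < v_2 < v_3 < v_4 < v_5 < v_6 < v_7 < v_8. Listing each simplex with vertices in this order, K has dimension 1 with simplices:

  0-simplices (9): [v_0], [v_1], [v_2], [v_3], [v_4], [v_5], [v_6], [v_7], [v_8]
  1-simplices (12): [v_0,v_5], [v_0,v_8], [v_1,v_4], [v_1,v_5], [v_2,v_5], [v_2,v_7], [v_3,v_5], [v_3,v_6], [v_4,v_5], [v_5,v_6], [v_5,v_7], [v_5,v_8]

giving chain groups C_0 ≅ Z^9, C_1 ≅ Z^12.

The boundary map ∂_1: C_1 → C_0 is given by ∂[p,q] = [q] − [p].
The resulting 9×12 matrix has rank 8, and its Smith normal form has invariant factors (1,1,1,1,1,1,1,1).

Reading off H_k = ker ∂_k / im ∂_{k+1}:

  H_0: rank C_0 − rank ∂_1 = 9 − 8 = 1, and the invariant factors of ∂_1 are all 1, so H_0 ≅ Z.
  H_1: rank ker ∂_1 − rank ∂_2 = (12 − 8) − 0 = 4, and there is no ∂_2, so H_1 ≅ Z^4.

H_0 = Z,  H_1 = Z^4.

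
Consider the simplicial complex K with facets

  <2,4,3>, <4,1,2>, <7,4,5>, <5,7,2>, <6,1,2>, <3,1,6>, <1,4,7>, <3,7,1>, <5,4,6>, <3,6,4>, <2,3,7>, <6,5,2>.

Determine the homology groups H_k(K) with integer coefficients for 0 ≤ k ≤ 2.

Take the total order 1 < 2 < 3 < 4 < 5 < 6 < 7 on the vertex set. Then K (dimension 2) consists of the simplices:

  0-simplices (7): [1], [2], [3], [4], [5], [6], [7]
  1-simplices (18): [1,2], [1,3], [1,4], [1,6], [1,7], [2,3], [2,4], [2,5], [2,6], [2,7], [3,4], [3,6], [3,7], [4,5], [4,6], [4,7], [5,6], [5,7]
  2-simplices (12): [1,2,4], [1,2,6], [1,3,6], [1,3,7], [1,4,7], [2,3,4], [2,3,7], [2,5,6], [2,5,7], [3,4,6], [4,5,6], [4,5,7]

so the chain groups are C_0 ≅ Z^7, C_1 ≅ Z^18, C_2 ≅ Z^12.

The boundary map ∂_1: C_1 → C_0 sends each edge [p,q] (with p < q) to q − p.
As a 7×18 matrix over Z this has rank 6, with invariant factors (1,1,1,1,1,1).

∂_2: C_2 → C_1 acts by ∂[p,q,r] = [q,r] − [p,r] + [p,q]. For instance
  ∂[2,5,6] = [5,6] − [2,6] + [2,5],
  ∂[1,3,6] = [3,6] − [1,6] + [1,3].
As a 18×12 matrix over Z this has rank 12, with invariant factors (1,1,1,1,1,1,1,1,1,1,1,2).

From H_k ≅ ker(∂_k) / im(∂_{k+1}) we obtain:

  H_0: rank C_0 − rank ∂_1 = 7 − 6 = 1, and the invariant factors of ∂_1 are all 1, so H_0 ≅ Z.
  H_1: rank ker ∂_1 − rank ∂_2 = (18 − 6) − 12 = 0, and ∂_2 has invariant factor 2 > 1, so H_1 ≅ Z_2.
  H_2: rank ker ∂_2 − rank ∂_3 = (12 − 12) − 0 = 0, and there is no ∂_3, so H_2 ≅ 0.

(K is a triangulation of the real projective plane RP^2.)

H_0 = Z,  H_1 = Z_2,  H_2 = 0.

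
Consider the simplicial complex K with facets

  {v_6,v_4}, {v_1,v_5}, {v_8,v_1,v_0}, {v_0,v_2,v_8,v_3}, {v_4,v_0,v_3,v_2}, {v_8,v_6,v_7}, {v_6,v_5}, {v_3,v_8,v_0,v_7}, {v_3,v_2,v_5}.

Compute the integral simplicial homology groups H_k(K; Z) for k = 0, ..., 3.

H_0 = Z,  H_1 = Z^3,  H_2 = 0,  H_3 = 0.

Take the total order v_0 < v_1 < v_2 < v_3 < v_4 < v_5 < v_6 < v_7 < v_8 on the vertex set. Then K (dimension 3) consists of the simplices:

  0-simplices (9): [v_0], [v_1], [v_2], [v_3], [v_4], [v_5], [v_6], [v_7], [v_8]
  1-simplices (21): (21 of them)
  2-simplices (13): (13 of them)
  3-simplices (3): [v_0,v_2,v_3,v_4], [v_0,v_2,v_3,v_8], [v_0,v_3,v_7,v_8]

so the chain groups are C_0 ≅ Z^9, C_1 ≅ Z^21, C_2 ≅ Z^13, C_3 ≅ Z^3.

The boundary map ∂_1: C_1 → C_0 is given by ∂[p,q] = [q] − [p]. For instance
  ∂[v_6,v_8] = [v_8] − [v_6].
The 9×21 boundary matrix has rank 8 and Smith normal form diag(1,1,1,1,1,1,1,1).

The boundary map ∂_2: C_2 → C_1 sends each 2-simplex [p,q,r] to [q,r] − [p,r] + [p,q]. For instance
  ∂[v_2,v_3,v_5] = [v_3,v_5] − [v_2,v_5] + [v_2,v_3],
  ∂[v_3,v_7,v_8] = [v_7,v_8] − [v_3,v_8] + [v_3,v_7].
The resulting 21×13 matrix has rank 10, and its Smith normal form has invariant factors (1,1,1,1,1,1,1,1,1,1).

Boundary ∂_3: C_3 → C_2 sends each 3-simplex σ to the alternating sum Σ_i (−1)^i (σ with its i-th vertex removed). For instance
  ∂[v_0,v_3,v_7,v_8] = [v_3,v_7,v_8] − [v_0,v_7,v_8] + [v_0,v_3,v_8] − [v_0,v_3,v_7],
  ∂[v_0,v_2,v_3,v_8] = [v_2,v_3,v_8] − [v_0,v_3,v_8] + [v_0,v_2,v_8] − [v_0,v_2,v_3].
The resulting 13×3 matrix has rank 3, and its Smith normal form has invariant factors (1,1,1).

Now H_k = ker ∂_k / im ∂_{k+1}, so:

  H_0: rank C_0 − rank ∂_1 = 9 − 8 = 1, and the invariant factors of ∂_1 are all 1, so H_0 ≅ Z.
  H_1: rank ker ∂_1 − rank ∂_2 = (21 − 8) − 10 = 3, and the invariant factors of ∂_2 are all 1, so H_1 ≅ Z^3.
  H_2: rank ker ∂_2 − rank ∂_3 = (13 − 10) − 3 = 0, and the invariant factors of ∂_3 are all 1, so H_2 ≅ 0.
  H_3: rank ker ∂_3 − rank ∂_4 = (3 − 3) − 0 = 0, and there is no ∂_4, so H_3 ≅ 0.

As a check, the Euler characteristic is 9 − 21 + 13 − 3 = -2, which agrees with 1 − 3 + 0 − 0 = -2.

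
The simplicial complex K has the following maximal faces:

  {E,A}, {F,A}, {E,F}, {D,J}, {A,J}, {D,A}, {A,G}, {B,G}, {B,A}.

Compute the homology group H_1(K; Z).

Order the vertices as A < B < D < E < F < G < J. Listing each simplex with vertices in this order, K has dimension 1 with simplices:

  0-simplices (7): A, B, D, E, F, G, J
  1-simplices (9): AB, AD, AE, AF, AG, AJ, BG, DJ, EF

so the chain groups are C_0 ≅ Z^7, C_1 ≅ Z^9.

Boundary ∂_1: C_1 → C_0 maps an edge to its endpoints' difference, ∂[p,q] = q − p.
This gives a 7×9 integer matrix of rank 6; reducing to Smith normal form yields diagonal entries (1,1,1,1,1,1).

Computing H_k = (kernel of ∂_k) / (image of ∂_{k+1}):

  H_1: rank ker ∂_1 − rank ∂_2 = (9 − 6) − 0 = 3, and there is no ∂_2, so H_1 ≅ Z^3.

H_1 ≅ Z^3.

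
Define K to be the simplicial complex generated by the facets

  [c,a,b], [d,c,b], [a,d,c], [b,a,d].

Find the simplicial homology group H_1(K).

H_1 = 0.

Fix the vertex order a < b < c < d and write every simplex with vertices in increasing order. Then dim K = 2 and the simplices of K are:

  0-simplices (4): a, b, c, d
  1-simplices (6): ab, ac, ad, bc, bd, cd
  2-simplices (4): abc, abd, acd, bcd

giving chain groups C_0 ≅ Z^4, C_1 ≅ Z^6, C_2 ≅ Z^4.

Boundary ∂_1: C_1 → C_0 sends each edge [p,q] (with p < q) to q − p.
The resulting 4×6 matrix has rank 3, and its Smith normal form has invariant factors (1,1,1).

The boundary map ∂_2: C_2 → C_1 sends each 2-simplex [p,q,r] to [q,r] − [p,r] + [p,q]. For instance
  ∂abc = bc − ac + ab,
  ∂acd = cd − ad + ac.
The 6×4 boundary matrix has rank 3 and Smith normal form diag(1,1,1).

From H_k ≅ ker(∂_k) / im(∂_{k+1}) we obtain:

  H_1: rank ker ∂_1 − rank ∂_2 = (6 − 3) − 3 = 0, and the invariant factors of ∂_2 are all 1, so H_1 = 0.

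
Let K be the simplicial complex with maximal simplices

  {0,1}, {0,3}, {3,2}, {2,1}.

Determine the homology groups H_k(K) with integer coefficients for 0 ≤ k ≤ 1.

H_0 = Z,  H_1 = Z.

Order the vertices as 0 < 1 < 2 < 3. Listing each simplex with vertices in this order, K has dimension 1 with simplices:

  0-simplices (4): [0], [1], [2], [3]
  1-simplices (4): [0,1], [0,3], [1,2], [2,3]

giving chain groups C_0 ≅ Z^4, C_1 ≅ Z^4.

The boundary map ∂_1: C_1 → C_0 is given by ∂[p,q] = [q] − [p]. For instance
  ∂[2,3] = [3] − [2].
The resulting 4×4 matrix has rank 3, and its Smith normal form has invariant factors (1,1,1).

Computing H_k = (kernel of ∂_k) / (image of ∂_{k+1}):

  H_0: rank C_0 − rank ∂_1 = 4 − 3 = 1, and the invariant factors of ∂_1 are all 1, so H_0 ≅ Z.
  H_1: rank ker ∂_1 − rank ∂_2 = (4 − 3) − 0 = 1, and there is no ∂_2, so H_1 ≅ Z.

As a check, the Euler characteristic is 4 − 4 = 0, which agrees with 1 − 1 = 0.
(K is a triangulation of the circle S^1.)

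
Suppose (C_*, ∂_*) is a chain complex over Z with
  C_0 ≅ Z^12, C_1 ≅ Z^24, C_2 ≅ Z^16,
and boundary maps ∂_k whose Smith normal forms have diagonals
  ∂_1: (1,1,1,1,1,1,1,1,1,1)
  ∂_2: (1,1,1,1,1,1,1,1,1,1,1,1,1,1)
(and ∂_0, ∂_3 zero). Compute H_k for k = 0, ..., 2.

H_0 ≅ Z^2,  H_1 = 0,  H_2 ≅ Z^2.

H_0: b_0 = 12 − 0 − 10 = 2; torsion from ∂_1 factors > 1: none. So H_0 ≅ Z^2.
H_1: b_1 = 24 − 10 − 14 = 0; torsion from ∂_2 factors > 1: none. So H_1 ≅ 0.
H_2: b_2 = 16 − 14 − 0 = 2; torsion from ∂_3 factors > 1: none. So H_2 ≅ Z^2.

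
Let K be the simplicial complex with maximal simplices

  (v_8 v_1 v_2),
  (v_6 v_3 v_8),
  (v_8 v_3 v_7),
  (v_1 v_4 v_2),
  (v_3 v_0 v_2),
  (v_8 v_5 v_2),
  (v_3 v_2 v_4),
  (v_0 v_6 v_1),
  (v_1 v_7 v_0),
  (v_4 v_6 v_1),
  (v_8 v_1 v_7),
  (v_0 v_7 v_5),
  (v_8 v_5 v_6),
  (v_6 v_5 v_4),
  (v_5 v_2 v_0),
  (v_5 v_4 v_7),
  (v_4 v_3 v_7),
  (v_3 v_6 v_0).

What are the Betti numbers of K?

Take the total order v_0 < v_1 < v_2 < v_3 < v_4 < v_5 < v_6 < v_7 < v_8 on the vertex set. Then K (dimension 2) consists of the simplices:

  0-simplices (9): [v_0], [v_1], [v_2], [v_3], [v_4], [v_5], [v_6], [v_7], [v_8]
  1-simplices (27): (27 of them)
  2-simplices (18): (18 of them)

so the chain groups are C_0 ≅ Z^9, C_1 ≅ Z^27, C_2 ≅ Z^18.

∂_1: C_1 → C_0 is given by ∂[p,q] = [q] − [p]. For instance
  ∂[v_6,v_8] = [v_8] − [v_6].
This gives a 9×27 integer matrix of rank 8; reducing to Smith normal form yields diagonal entries (1,1,1,1,1,1,1,1).

Boundary ∂_2: C_2 → C_1 sends each 2-simplex [p,q,r] to [q,r] − [p,r] + [p,q]. For instance
  ∂[v_1,v_4,v_6] = [v_4,v_6] − [v_1,v_6] + [v_1,v_4],
  ∂[v_0,v_1,v_6] = [v_1,v_6] − [v_0,v_6] + [v_0,v_1].
As a 27×18 matrix over Z this has rank 17, with invariant factors (1,1,1,1,1,1,1,1,1,1,1,1,1,1,1,1,1).

From H_k ≅ ker(∂_k) / im(∂_{k+1}) we obtain:

  H_0: rank C_0 − rank ∂_1 = 9 − 8 = 1, and the invariant factors of ∂_1 are all 1, so H_0 ≅ Z.
  H_1: rank ker ∂_1 − rank ∂_2 = (27 − 8) − 17 = 2, and the invariant factors of ∂_2 are all 1, so H_1 ≅ Z^2.
  H_2: rank ker ∂_2 − rank ∂_3 = (18 − 17) − 0 = 1, and there is no ∂_3, so H_2 ≅ Z.

(K is a triangulation of the torus T^2.)

Hence the Betti numbers are b_0 = 1, b_1 = 2, b_2 = 1.

b_0 = 1, b_1 = 2, b_2 = 1.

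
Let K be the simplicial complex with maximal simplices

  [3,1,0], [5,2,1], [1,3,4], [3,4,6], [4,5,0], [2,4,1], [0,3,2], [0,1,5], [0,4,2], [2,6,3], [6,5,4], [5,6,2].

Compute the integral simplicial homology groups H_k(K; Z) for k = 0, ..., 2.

Order the vertices as 0 < 1 < 2 < 3 < 4 < 5 < 6. Listing each simplex with vertices in this order, K has dimension 2 with simplices:

  0-simplices (7): [0], [1], [2], [3], [4], [5], [6]
  1-simplices (18): [0,1], [0,2], [0,3], [0,4], [0,5], [1,2], [1,3], [1,4], [1,5], [2,3], [2,4], [2,5], [2,6], [3,4], [3,6], [4,5], [4,6], [5,6]
  2-simplices (12): [0,1,3], [0,1,5], [0,2,3], [0,2,4], [0,4,5], [1,2,4], [1,2,5], [1,3,4], [2,3,6], [2,5,6], [3,4,6], [4,5,6]

giving chain groups C_0 ≅ Z^7, C_1 ≅ Z^18, C_2 ≅ Z^12.

Boundary ∂_1: C_1 → C_0 sends each edge [p,q] (with p < q) to q − p. For instance
  ∂[2,4] = [4] − [2].
The resulting 7×18 matrix has rank 6, and its Smith normal form has invariant factors (1,1,1,1,1,1).

Boundary ∂_2: C_2 → C_1 sends each 2-simplex [p,q,r] to [q,r] − [p,r] + [p,q]. For instance
  ∂[0,2,4] = [2,4] − [0,4] + [0,2],
  ∂[1,3,4] = [3,4] − [1,4] + [1,3].
The 18×12 boundary matrix has rank 12 and Smith normal form diag(1,1,1,1,1,1,1,1,1,1,1,2).

From H_k ≅ ker(∂_k) / im(∂_{k+1}) we obtain:

  H_0: rank C_0 − rank ∂_1 = 7 − 6 = 1, and the invariant factors of ∂_1 are all 1, so H_0 ≅ Z.
  H_1: rank ker ∂_1 − rank ∂_2 = (18 − 6) − 12 = 0, and ∂_2 has invariant factor 2 > 1, so H_1 ≅ Z/2.
  H_2: rank ker ∂_2 − rank ∂_3 = (12 − 12) − 0 = 0, and there is no ∂_3, so H_2 ≅ 0.

As a check, the Euler characteristic is 7 − 18 + 12 = 1, which agrees with 1 − 0 + 0 = 1.
(K is a triangulation of the real projective plane RP^2.)

H_0 ≅ Z,  H_1 ≅ Z/2,  H_2 = 0.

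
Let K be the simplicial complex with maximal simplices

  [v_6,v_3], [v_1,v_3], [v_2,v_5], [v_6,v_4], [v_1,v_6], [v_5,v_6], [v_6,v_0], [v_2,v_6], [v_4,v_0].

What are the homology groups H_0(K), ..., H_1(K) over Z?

Order the vertices as v_0 < v_1 < v_2 < v_3 < v_4 < v_5 < v_6. Listing each simplex with vertices in this order, K has dimension 1 with simplices:

  0-simplices (7): [v_0], [v_1], [v_2], [v_3], [v_4], [v_5], [v_6]
  1-simplices (9): [v_0,v_4], [v_0,v_6], [v_1,v_3], [v_1,v_6], [v_2,v_5], [v_2,v_6], [v_3,v_6], [v_4,v_6], [v_5,v_6]

Hence C_0 ≅ Z^7, C_1 ≅ Z^9.

The boundary map ∂_1: C_1 → C_0 is given by ∂[p,q] = [q] − [p].
As a 7×9 matrix over Z this has rank 6, with invariant factors (1,1,1,1,1,1).

Now H_k = ker ∂_k / im ∂_{k+1}, so:

  H_0: rank C_0 − rank ∂_1 = 7 − 6 = 1, and the invariant factors of ∂_1 are all 1, so H_0 ≅ Z.
  H_1: rank ker ∂_1 − rank ∂_2 = (9 − 6) − 0 = 3, and there is no ∂_2, so H_1 ≅ Z^3.

As a check, the Euler characteristic is 7 − 9 = -2, which agrees with 1 − 3 = -2.
(K is a triangulation of a wedge of 3 circles.)

H_0 ≅ Z,  H_1 ≅ Z^3.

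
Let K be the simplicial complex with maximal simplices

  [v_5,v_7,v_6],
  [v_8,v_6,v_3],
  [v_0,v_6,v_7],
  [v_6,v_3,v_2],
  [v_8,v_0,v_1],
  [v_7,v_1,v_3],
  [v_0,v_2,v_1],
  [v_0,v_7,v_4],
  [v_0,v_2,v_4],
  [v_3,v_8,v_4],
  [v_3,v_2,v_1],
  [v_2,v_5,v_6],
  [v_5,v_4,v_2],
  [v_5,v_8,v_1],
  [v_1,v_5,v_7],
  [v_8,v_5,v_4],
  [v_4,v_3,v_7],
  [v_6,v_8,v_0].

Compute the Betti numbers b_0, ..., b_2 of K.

b_0 = 1, b_1 = 2, b_2 = 1.

Take the total order v_0 < v_1 < v_2 < v_3 < v_4 < v_5 < v_6 < v_7 < v_8 on the vertex set. Then K (dimension 2) consists of the simplices:

  0-simplices (9): [v_0], [v_1], [v_2], [v_3], [v_4], [v_5], [v_6], [v_7], [v_8]
  1-simplices (27): (27 of them)
  2-simplices (18): (18 of them)

Hence C_0 ≅ Z^9, C_1 ≅ Z^27, C_2 ≅ Z^18.

∂_1: C_1 → C_0 is given by ∂[p,q] = [q] − [p].
This gives a 9×27 integer matrix of rank 8; reducing to Smith normal form yields diagonal entries (1,1,1,1,1,1,1,1).

∂_2: C_2 → C_1 sends each 2-simplex [p,q,r] to [q,r] − [p,r] + [p,q]. For instance
  ∂[v_0,v_1,v_2] = [v_1,v_2] − [v_0,v_2] + [v_0,v_1],
  ∂[v_2,v_4,v_5] = [v_4,v_5] − [v_2,v_5] + [v_2,v_4].
The 27×18 boundary matrix has rank 17 and Smith normal form diag(1,1,1,1,1,1,1,1,1,1,1,1,1,1,1,1,1).

Reading off H_k = ker ∂_k / im ∂_{k+1}:

  H_0: rank C_0 − rank ∂_1 = 9 − 8 = 1, and the invariant factors of ∂_1 are all 1, so H_0 = Z.
  H_1: rank ker ∂_1 − rank ∂_2 = (27 − 8) − 17 = 2, and the invariant factors of ∂_2 are all 1, so H_1 = Z^2.
  H_2: rank ker ∂_2 − rank ∂_3 = (18 − 17) − 0 = 1, and there is no ∂_3, so H_2 = Z.

As a check, the Euler characteristic is 9 − 27 + 18 = 0, which agrees with 1 − 2 + 1 = 0.
(K is a triangulation of the torus T^2.)

Hence the Betti numbers are b_0 = 1, b_1 = 2, b_2 = 1.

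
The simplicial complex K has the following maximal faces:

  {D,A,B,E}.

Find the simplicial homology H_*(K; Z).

H_0 = Z,  H_1 = 0,  H_2 = 0,  H_3 = 0.

Fix the vertex order A < B < D < E and write every simplex with vertices in increasing order. Then dim K = 3 and the simplices of K are:

  0-simplices (4): A, B, D, E
  1-simplices (6): AB, AD, AE, BD, BE, DE
  2-simplices (4): ABD, ABE, ADE, BDE
  3-simplices (1): ABDE

giving chain groups C_0 ≅ Z^4, C_1 ≅ Z^6, C_2 ≅ Z^4, C_3 ≅ Z^1.

∂_1: C_1 → C_0 is given by ∂[p,q] = [q] − [p].
As a 4×6 matrix over Z this has rank 3, with invariant factors (1,1,1).

∂_2: C_2 → C_1 acts by ∂[p,q,r] = [q,r] − [p,r] + [p,q]. For instance
  ∂BDE = DE − BE + BD,
  ∂ADE = DE − AE + AD.
The 6×4 boundary matrix has rank 3 and Smith normal form diag(1,1,1).

Boundary ∂_3: C_3 → C_2 sends each 3-simplex σ to the alternating sum Σ_i (−1)^i (σ with its i-th vertex removed). For instance
  ∂ABDE = BDE − ADE + ABE − ABD.
As a 4×1 matrix over Z this has rank 1, with invariant factors (1).

From H_k ≅ ker(∂_k) / im(∂_{k+1}) we obtain:

  H_0: rank C_0 − rank ∂_1 = 4 − 3 = 1, and the invariant factors of ∂_1 are all 1, so H_0 ≅ Z.
  H_1: rank ker ∂_1 − rank ∂_2 = (6 − 3) − 3 = 0, and the invariant factors of ∂_2 are all 1, so H_1 ≅ 0.
  H_2: rank ker ∂_2 − rank ∂_3 = (4 − 3) − 1 = 0, and the invariant factors of ∂_3 are all 1, so H_2 ≅ 0.
  H_3: rank ker ∂_3 − rank ∂_4 = (1 − 1) − 0 = 0, and there is no ∂_4, so H_3 ≅ 0.

(K is a triangulation of the 3-simplex.)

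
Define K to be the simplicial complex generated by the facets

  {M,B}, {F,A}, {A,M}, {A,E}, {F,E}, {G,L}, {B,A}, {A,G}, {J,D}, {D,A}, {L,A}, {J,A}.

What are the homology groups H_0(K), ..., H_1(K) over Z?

H_0 = Z,  H_1 = Z^4.

Order the vertices as A < B < D < E < F < G < J < L < M. Listing each simplex with vertices in this order, K has dimension 1 with simplices:

  0-simplices (9): A, B, D, E, F, G, J, L, M
  1-simplices (12): AB, AD, AE, AF, AG, AJ, AL, AM, BM, DJ, EF, GL

Hence C_0 ≅ Z^9, C_1 ≅ Z^12.

Boundary ∂_1: C_1 → C_0 is given by ∂[p,q] = [q] − [p].
The 9×12 boundary matrix has rank 8 and Smith normal form diag(1,1,1,1,1,1,1,1).

From H_k ≅ ker(∂_k) / im(∂_{k+1}) we obtain:

  H_0: rank C_0 − rank ∂_1 = 9 − 8 = 1, and the invariant factors of ∂_1 are all 1, so H_0 ≅ Z.
  H_1: rank ker ∂_1 − rank ∂_2 = (12 − 8) − 0 = 4, and there is no ∂_2, so H_1 ≅ Z^4.

As a check, the Euler characteristic is 9 − 12 = -3, which agrees with 1 − 4 = -3.
(K is a triangulation of a wedge of 4 circles.)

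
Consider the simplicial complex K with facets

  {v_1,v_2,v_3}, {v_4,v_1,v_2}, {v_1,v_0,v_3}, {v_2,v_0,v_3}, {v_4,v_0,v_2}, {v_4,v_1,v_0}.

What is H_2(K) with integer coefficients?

H_2 = Z.

Take the total order v_0 < v_1 < v_2 < v_3 < v_4 on the vertex set. Then K (dimension 2) consists of the simplices:

  0-simplices (5): [v_0], [v_1], [v_2], [v_3], [v_4]
  1-simplices (9): [v_0,v_1], [v_0,v_2], [v_0,v_3], [v_0,v_4], [v_1,v_2], [v_1,v_3], [v_1,v_4], [v_2,v_3], [v_2,v_4]
  2-simplices (6): [v_0,v_1,v_3], [v_0,v_1,v_4], [v_0,v_2,v_3], [v_0,v_2,v_4], [v_1,v_2,v_3], [v_1,v_2,v_4]

giving chain groups C_0 ≅ Z^5, C_1 ≅ Z^9, C_2 ≅ Z^6.

∂_1: C_1 → C_0 sends each edge [p,q] (with p < q) to q − p. For instance
  ∂[v_0,v_4] = [v_4] − [v_0].
The 5×9 boundary matrix has rank 4 and Smith normal form diag(1,1,1,1).

∂_2: C_2 → C_1 maps a triangle to the signed sum of its edges. For instance
  ∂[v_0,v_2,v_3] = [v_2,v_3] − [v_0,v_3] + [v_0,v_2],
  ∂[v_1,v_2,v_4] = [v_2,v_4] − [v_1,v_4] + [v_1,v_2].
This gives a 9×6 integer matrix of rank 5; reducing to Smith normal form yields diagonal entries (1,1,1,1,1).

Reading off H_k = ker ∂_k / im ∂_{k+1}:

  H_2: rank ker ∂_2 − rank ∂_3 = (6 − 5) − 0 = 1, and there is no ∂_3, so H_2 ≅ Z.

(K is a triangulation of the 2-sphere S^2.)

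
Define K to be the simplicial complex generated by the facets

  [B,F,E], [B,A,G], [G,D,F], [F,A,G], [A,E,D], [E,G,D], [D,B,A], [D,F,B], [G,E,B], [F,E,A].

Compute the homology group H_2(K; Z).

H_2 ≅ 0.

K has 6 vertices, 15 edges, 10 triangles.
rank ∂_2 = 10, rank ∂_3 = 0 ⇒ b_2 = 10 − 10 − 0 = 0. So H_2 ≅ 0.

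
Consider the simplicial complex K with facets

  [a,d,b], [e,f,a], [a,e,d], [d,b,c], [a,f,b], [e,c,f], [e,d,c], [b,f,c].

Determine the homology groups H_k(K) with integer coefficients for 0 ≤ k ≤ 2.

H_0 ≅ Z,  H_1 = 0,  H_2 ≅ Z.

We work with the vertex ordering a < b < c < d < e < f. The simplices of K, each written with vertices in increasing order, are:

  0-simplices (6): a, b, c, d, e, f
  1-simplices (12): ab, ad, ae, af, bc, bd, bf, cd, ce, cf, de, ef
  2-simplices (8): abd, abf, ade, aef, bcd, bcf, cde, cef

so the chain groups are C_0 ≅ Z^6, C_1 ≅ Z^12, C_2 ≅ Z^8.

The boundary map ∂_1: C_1 → C_0 is given by ∂[p,q] = [q] − [p].
The 6×12 boundary matrix has rank 5 and Smith normal form diag(1,1,1,1,1).

∂_2: C_2 → C_1 sends each 2-simplex [p,q,r] to [q,r] − [p,r] + [p,q]. For instance
  ∂abf = bf − af + ab,
  ∂abd = bd − ad + ab.
This gives a 12×8 integer matrix of rank 7; reducing to Smith normal form yields diagonal entries (1,1,1,1,1,1,1).

Reading off H_k = ker ∂_k / im ∂_{k+1}:

  H_0: rank C_0 − rank ∂_1 = 6 − 5 = 1, and the invariant factors of ∂_1 are all 1, so H_0 ≅ Z.
  H_1: rank ker ∂_1 − rank ∂_2 = (12 − 5) − 7 = 0, and the invariant factors of ∂_2 are all 1, so H_1 ≅ 0.
  H_2: rank ker ∂_2 − rank ∂_3 = (8 − 7) − 0 = 1, and there is no ∂_3, so H_2 ≅ Z.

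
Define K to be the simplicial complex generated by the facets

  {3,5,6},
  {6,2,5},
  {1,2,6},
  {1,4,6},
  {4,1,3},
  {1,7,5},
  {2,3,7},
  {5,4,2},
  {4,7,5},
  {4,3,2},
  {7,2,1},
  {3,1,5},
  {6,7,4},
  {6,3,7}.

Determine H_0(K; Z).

Take the total order 1 < 2 < 3 < 4 < 5 < 6 < 7 on the vertex set. Then K (dimension 2) consists of the simplices:

  0-simplices (7): [1], [2], [3], [4], [5], [6], [7]
  1-simplices (21): [1,2], [1,3], [1,4], [1,5], [1,6], [1,7], [2,3], [2,4], [2,5], [2,6], [2,7], [3,4], [3,5], [3,6], [3,7], [4,5], [4,6], [4,7], [5,6], [5,7], [6,7]
  2-simplices (14): [1,2,6], [1,2,7], [1,3,4], [1,3,5], [1,4,6], [1,5,7], [2,3,4], [2,3,7], [2,4,5], [2,5,6], [3,5,6], [3,6,7], [4,5,7], [4,6,7]

so the chain groups are C_0 ≅ Z^7, C_1 ≅ Z^21, C_2 ≅ Z^14.

The boundary map ∂_1: C_1 → C_0 is given by ∂[p,q] = [q] − [p]. For instance
  ∂[2,3] = [3] − [2].
As a 7×21 matrix over Z this has rank 6, with invariant factors (1,1,1,1,1,1).

∂_2: C_2 → C_1 sends each 2-simplex [p,q,r] to [q,r] − [p,r] + [p,q]. For instance
  ∂[3,5,6] = [5,6] − [3,6] + [3,5],
  ∂[2,4,5] = [4,5] − [2,5] + [2,4].
As a 21×14 matrix over Z this has rank 13, with invariant factors (1,1,1,1,1,1,1,1,1,1,1,1,1).

From H_k ≅ ker(∂_k) / im(∂_{k+1}) we obtain:

  H_0: rank C_0 − rank ∂_1 = 7 − 6 = 1, and the invariant factors of ∂_1 are all 1, so H_0 = Z.

(K is a triangulation of the torus T^2.)

H_0 = Z.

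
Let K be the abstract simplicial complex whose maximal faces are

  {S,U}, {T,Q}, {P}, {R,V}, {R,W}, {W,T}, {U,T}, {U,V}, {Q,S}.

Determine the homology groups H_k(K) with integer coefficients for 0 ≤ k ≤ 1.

Fix the vertex order P < Q < R < S < T < U < V < W and write every simplex with vertices in increasing order. Then dim K = 1 and the simplices of K are:

  0-simplices (8): P, Q, R, S, T, U, V, W
  1-simplices (8): QS, QT, RV, RW, SU, TU, TW, UV

so the chain groups are C_0 ≅ Z^8, C_1 ≅ Z^8.

∂_1: C_1 → C_0 sends each edge [p,q] (with p < q) to q − p.
The resulting 8×8 matrix has rank 6, and its Smith normal form has invariant factors (1,1,1,1,1,1).

From H_k ≅ ker(∂_k) / im(∂_{k+1}) we obtain:

  H_0: rank C_0 − rank ∂_1 = 8 − 6 = 2, and the invariant factors of ∂_1 are all 1, so H_0 = Z^2.
  H_1: rank ker ∂_1 − rank ∂_2 = (8 − 6) − 0 = 2, and there is no ∂_2, so H_1 = Z^2.

As a check, the Euler characteristic is 8 − 8 = 0, which agrees with 2 − 2 = 0.

H_0 = Z^2,  H_1 = Z^2.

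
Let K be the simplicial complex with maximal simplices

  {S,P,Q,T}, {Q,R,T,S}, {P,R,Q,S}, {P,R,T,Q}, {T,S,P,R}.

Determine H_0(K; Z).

H_0 ≅ Z.

K has 5 vertices, 10 edges, 10 triangles, 5 3-simplices.
rank ∂_0 = 0, rank ∂_1 = 4 ⇒ b_0 = 5 − 0 − 4 = 1; all invariant factors of ∂_1 are 1 so no torsion. So H_0 = Z.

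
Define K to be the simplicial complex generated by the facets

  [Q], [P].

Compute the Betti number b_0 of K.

Order the vertices as P < Q. Listing each simplex with vertices in this order, K has dimension 0 with simplices:

  0-simplices (2): P, Q

Hence C_0 ≅ Z^2.

Reading off H_k = ker ∂_k / im ∂_{k+1}:

  H_0: rank C_0 − rank ∂_1 = 2 − 0 = 2, and there is no ∂_1, so H_0 = Z^2.

(K is a triangulation of a set of 2 points.)

Hence the Betti numbers are b_0 = 2.

b_0 = 2.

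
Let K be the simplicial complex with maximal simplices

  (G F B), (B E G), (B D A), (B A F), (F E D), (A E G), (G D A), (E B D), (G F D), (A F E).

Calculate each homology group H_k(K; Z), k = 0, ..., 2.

Take the total order A < B < D < E < F < G on the vertex set. Then K (dimension 2) consists of the simplices:

  0-simplices (6): A, B, D, E, F, G
  1-simplices (15): AB, AD, AE, AF, AG, BD, BE, BF, BG, DE, DF, DG, EF, EG, FG
  2-simplices (10): ABD, ABF, ADG, AEF, AEG, BDE, BEG, BFG, DEF, DFG

giving chain groups C_0 ≅ Z^6, C_1 ≅ Z^15, C_2 ≅ Z^10.

Boundary ∂_1: C_1 → C_0 maps an edge to its endpoints' difference, ∂[p,q] = q − p. For instance
  ∂DE = E − D.
This gives a 6×15 integer matrix of rank 5; reducing to Smith normal form yields diagonal entries (1,1,1,1,1).

Boundary ∂_2: C_2 → C_1 sends each 2-simplex [p,q,r] to [q,r] − [p,r] + [p,q]. For instance
  ∂ABD = BD − AD + AB,
  ∂AEG = EG − AG + AE.
This gives a 15×10 integer matrix of rank 10; reducing to Smith normal form yields diagonal entries (1,1,1,1,1,1,1,1,1,2).

Now H_k = ker ∂_k / im ∂_{k+1}, so:

  H_0: rank C_0 − rank ∂_1 = 6 − 5 = 1, and the invariant factors of ∂_1 are all 1, so H_0 = Z.
  H_1: rank ker ∂_1 − rank ∂_2 = (15 − 5) − 10 = 0, and ∂_2 has invariant factor 2 > 1, so H_1 = Z/2Z.
  H_2: rank ker ∂_2 − rank ∂_3 = (10 − 10) − 0 = 0, and there is no ∂_3, so H_2 = 0.

As a check, the Euler characteristic is 6 − 15 + 10 = 1, which agrees with 1 − 0 + 0 = 1.

H_0 = Z,  H_1 = Z/2Z,  H_2 = 0.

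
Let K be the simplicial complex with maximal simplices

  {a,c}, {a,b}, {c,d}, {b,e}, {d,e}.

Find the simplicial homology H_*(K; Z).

We work with the vertex ordering a < b < c < d < e. The simplices of K, each written with vertices in increasing order, are:

  0-simplices (5): a, b, c, d, e
  1-simplices (5): ab, ac, be, cd, de

Hence C_0 ≅ Z^5, C_1 ≅ Z^5.

Boundary ∂_1: C_1 → C_0 sends each edge [p,q] (with p < q) to q − p. For instance
  ∂de = e − d.
This gives a 5×5 integer matrix of rank 4; reducing to Smith normal form yields diagonal entries (1,1,1,1).

Now H_k = ker ∂_k / im ∂_{k+1}, so:

  H_0: rank C_0 − rank ∂_1 = 5 − 4 = 1, and the invariant factors of ∂_1 are all 1, so H_0 ≅ Z.
  H_1: rank ker ∂_1 − rank ∂_2 = (5 − 4) − 0 = 1, and there is no ∂_2, so H_1 ≅ Z.

H_0 = Z,  H_1 = Z.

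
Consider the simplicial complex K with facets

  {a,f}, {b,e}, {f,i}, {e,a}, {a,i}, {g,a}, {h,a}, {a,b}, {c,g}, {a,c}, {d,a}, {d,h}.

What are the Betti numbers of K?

Take the total order a < b < c < d < e < f < g < h < i on the vertex set. Then K (dimension 1) consists of the simplices:

  0-simplices (9): a, b, c, d, e, f, g, h, i
  1-simplices (12): ab, ac, ad, ae, af, ag, ah, ai, be, cg, dh, fi

Hence C_0 ≅ Z^9, C_1 ≅ Z^12.

∂_1: C_1 → C_0 maps an edge to its endpoints' difference, ∂[p,q] = q − p. For instance
  ∂ai = i − a.
The 9×12 boundary matrix has rank 8 and Smith normal form diag(1,1,1,1,1,1,1,1).

Reading off H_k = ker ∂_k / im ∂_{k+1}:

  H_0: rank C_0 − rank ∂_1 = 9 − 8 = 1, and the invariant factors of ∂_1 are all 1, so H_0 ≅ Z.
  H_1: rank ker ∂_1 − rank ∂_2 = (12 − 8) − 0 = 4, and there is no ∂_2, so H_1 ≅ Z^4.

As a check, the Euler characteristic is 9 − 12 = -3, which agrees with 1 − 4 = -3.
(K is a triangulation of a wedge of 4 circles.)

Hence the Betti numbers are b_0 = 1, b_1 = 4.

b_0 = 1, b_1 = 4.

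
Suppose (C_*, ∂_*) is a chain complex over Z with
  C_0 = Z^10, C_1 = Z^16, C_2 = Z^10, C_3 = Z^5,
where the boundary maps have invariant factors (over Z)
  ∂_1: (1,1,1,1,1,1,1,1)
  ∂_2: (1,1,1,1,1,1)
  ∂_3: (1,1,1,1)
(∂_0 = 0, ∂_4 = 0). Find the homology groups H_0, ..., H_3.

H_0 = Z^2,  H_1 = Z^2,  H_2 = 0,  H_3 = Z.

H_0: b_0 = 10 − 0 − 8 = 2; torsion from ∂_1 factors > 1: none. So H_0 = Z^2.
H_1: b_1 = 16 − 8 − 6 = 2; torsion from ∂_2 factors > 1: none. So H_1 = Z^2.
H_2: b_2 = 10 − 6 − 4 = 0; torsion from ∂_3 factors > 1: none. So H_2 = 0.
H_3: b_3 = 5 − 4 − 0 = 1; torsion from ∂_4 factors > 1: none. So H_3 = Z.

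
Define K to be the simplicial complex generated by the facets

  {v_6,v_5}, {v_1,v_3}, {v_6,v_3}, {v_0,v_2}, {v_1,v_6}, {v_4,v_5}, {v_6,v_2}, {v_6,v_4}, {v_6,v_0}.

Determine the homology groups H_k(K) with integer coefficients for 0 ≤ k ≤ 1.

H_0 = Z,  H_1 = Z^3.

We work with the vertex ordering v_0 < v_1 < v_2 < v_3 < v_4 < v_5 < v_6. The simplices of K, each written with vertices in increasing order, are:

  0-simplices (7): [v_0], [v_1], [v_2], [v_3], [v_4], [v_5], [v_6]
  1-simplices (9): [v_0,v_2], [v_0,v_6], [v_1,v_3], [v_1,v_6], [v_2,v_6], [v_3,v_6], [v_4,v_5], [v_4,v_6], [v_5,v_6]

Hence C_0 ≅ Z^7, C_1 ≅ Z^9.

∂_1: C_1 → C_0 is given by ∂[p,q] = [q] − [p].
The 7×9 boundary matrix has rank 6 and Smith normal form diag(1,1,1,1,1,1).

From H_k ≅ ker(∂_k) / im(∂_{k+1}) we obtain:

  H_0: rank C_0 − rank ∂_1 = 7 − 6 = 1, and the invariant factors of ∂_1 are all 1, so H_0 ≅ Z.
  H_1: rank ker ∂_1 − rank ∂_2 = (9 − 6) − 0 = 3, and there is no ∂_2, so H_1 ≅ Z^3.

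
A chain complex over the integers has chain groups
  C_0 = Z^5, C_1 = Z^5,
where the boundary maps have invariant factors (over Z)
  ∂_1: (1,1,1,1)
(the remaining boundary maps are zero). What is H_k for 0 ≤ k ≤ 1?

H_0: b_0 = 5 − 0 − 4 = 1; torsion from ∂_1 factors > 1: none. So H_0 = Z.
H_1: b_1 = 5 − 4 − 0 = 1; torsion from ∂_2 factors > 1: none. So H_1 = Z.

H_0 = Z,  H_1 = Z.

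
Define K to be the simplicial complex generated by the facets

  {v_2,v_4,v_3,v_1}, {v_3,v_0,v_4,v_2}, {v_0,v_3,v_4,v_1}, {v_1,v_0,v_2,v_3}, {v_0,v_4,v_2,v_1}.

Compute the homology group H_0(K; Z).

H_0 ≅ Z.

Order the vertices as v_0 < v_1 < v_2 < v_3 < v_4. Listing each simplex with vertices in this order, K has dimension 3 with simplices:

  0-simplices (5): [v_0], [v_1], [v_2], [v_3], [v_4]
  1-simplices (10): [v_0,v_1], [v_0,v_2], [v_0,v_3], [v_0,v_4], [v_1,v_2], [v_1,v_3], [v_1,v_4], [v_2,v_3], [v_2,v_4], [v_3,v_4]
  2-simplices (10): [v_0,v_1,v_2], [v_0,v_1,v_3], [v_0,v_1,v_4], [v_0,v_2,v_3], [v_0,v_2,v_4], [v_0,v_3,v_4], [v_1,v_2,v_3], [v_1,v_2,v_4], [v_1,v_3,v_4], [v_2,v_3,v_4]
  3-simplices (5): [v_0,v_1,v_2,v_3], [v_0,v_1,v_2,v_4], [v_0,v_1,v_3,v_4], [v_0,v_2,v_3,v_4], [v_1,v_2,v_3,v_4]

Hence C_0 ≅ Z^5, C_1 ≅ Z^10, C_2 ≅ Z^10, C_3 ≅ Z^5.

The boundary map ∂_1: C_1 → C_0 sends each edge [p,q] (with p < q) to q − p. For instance
  ∂[v_2,v_4] = [v_4] − [v_2].
The 5×10 boundary matrix has rank 4 and Smith normal form diag(1,1,1,1).

Boundary ∂_2: C_2 → C_1 sends each 2-simplex [p,q,r] to [q,r] − [p,r] + [p,q]. For instance
  ∂[v_0,v_1,v_2] = [v_1,v_2] − [v_0,v_2] + [v_0,v_1],
  ∂[v_0,v_3,v_4] = [v_3,v_4] − [v_0,v_4] + [v_0,v_3].
The 10×10 boundary matrix has rank 6 and Smith normal form diag(1,1,1,1,1,1).

∂_3: C_3 → C_2 sends each 3-simplex σ to the alternating sum Σ_i (−1)^i (σ with its i-th vertex removed). For instance
  ∂[v_1,v_2,v_3,v_4] = [v_2,v_3,v_4] − [v_1,v_3,v_4] + [v_1,v_2,v_4] − [v_1,v_2,v_3],
  ∂[v_0,v_1,v_2,v_4] = [v_1,v_2,v_4] − [v_0,v_2,v_4] + [v_0,v_1,v_4] − [v_0,v_1,v_2].
This gives a 10×5 integer matrix of rank 4; reducing to Smith normal form yields diagonal entries (1,1,1,1).

Now H_k = ker ∂_k / im ∂_{k+1}, so:

  H_0: rank C_0 − rank ∂_1 = 5 − 4 = 1, and the invariant factors of ∂_1 are all 1, so H_0 ≅ Z.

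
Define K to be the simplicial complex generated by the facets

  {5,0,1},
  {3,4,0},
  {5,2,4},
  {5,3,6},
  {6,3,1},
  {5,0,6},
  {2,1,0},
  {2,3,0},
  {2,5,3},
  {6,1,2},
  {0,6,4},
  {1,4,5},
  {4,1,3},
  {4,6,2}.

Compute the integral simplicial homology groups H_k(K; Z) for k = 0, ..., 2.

Fix the vertex order 0 < 1 < 2 < 3 < 4 < 5 < 6 and write every simplex with vertices in increasing order. Then dim K = 2 and the simplices of K are:

  0-simplices (7): [0], [1], [2], [3], [4], [5], [6]
  1-simplices (21): [0,1], [0,2], [0,3], [0,4], [0,5], [0,6], [1,2], [1,3], [1,4], [1,5], [1,6], [2,3], [2,4], [2,5], [2,6], [3,4], [3,5], [3,6], [4,5], [4,6], [5,6]
  2-simplices (14): [0,1,2], [0,1,5], [0,2,3], [0,3,4], [0,4,6], [0,5,6], [1,2,6], [1,3,4], [1,3,6], [1,4,5], [2,3,5], [2,4,5], [2,4,6], [3,5,6]

so the chain groups are C_0 ≅ Z^7, C_1 ≅ Z^21, C_2 ≅ Z^14.

Boundary ∂_1: C_1 → C_0 sends each edge [p,q] (with p < q) to q − p. For instance
  ∂[0,6] = [6] − [0].
The 7×21 boundary matrix has rank 6 and Smith normal form diag(1,1,1,1,1,1).

Boundary ∂_2: C_2 → C_1 maps a triangle to the signed sum of its edges. For instance
  ∂[1,4,5] = [4,5] − [1,5] + [1,4],
  ∂[1,2,6] = [2,6] − [1,6] + [1,2].
As a 21×14 matrix over Z this has rank 13, with invariant factors (1,1,1,1,1,1,1,1,1,1,1,1,1).

Now H_k = ker ∂_k / im ∂_{k+1}, so:

  H_0: rank C_0 − rank ∂_1 = 7 − 6 = 1, and the invariant factors of ∂_1 are all 1, so H_0 ≅ Z.
  H_1: rank ker ∂_1 − rank ∂_2 = (21 − 6) − 13 = 2, and the invariant factors of ∂_2 are all 1, so H_1 ≅ Z^2.
  H_2: rank ker ∂_2 − rank ∂_3 = (14 − 13) − 0 = 1, and there is no ∂_3, so H_2 ≅ Z.

(K is a triangulation of the torus T^2.)

H_0 ≅ Z,  H_1 ≅ Z^2,  H_2 ≅ Z.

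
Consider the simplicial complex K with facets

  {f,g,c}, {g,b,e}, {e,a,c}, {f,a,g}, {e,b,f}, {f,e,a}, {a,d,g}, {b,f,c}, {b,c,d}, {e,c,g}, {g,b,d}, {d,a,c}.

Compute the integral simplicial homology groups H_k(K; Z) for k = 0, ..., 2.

H_0 = Z,  H_1 = Z/2,  H_2 = 0.

Order the vertices as a < b < c < d < e < f < g. Listing each simplex with vertices in this order, K has dimension 2 with simplices:

  0-simplices (7): a, b, c, d, e, f, g
  1-simplices (18): ac, ad, ae, af, ag, bc, bd, be, bf, bg, cd, ce, cf, cg, dg, ef, eg, fg
  2-simplices (12): acd, ace, adg, aef, afg, bcd, bcf, bdg, bef, beg, ceg, cfg

Hence C_0 ≅ Z^7, C_1 ≅ Z^18, C_2 ≅ Z^12.

The boundary map ∂_1: C_1 → C_0 is given by ∂[p,q] = [q] − [p].
As a 7×18 matrix over Z this has rank 6, with invariant factors (1,1,1,1,1,1).

∂_2: C_2 → C_1 maps a triangle to the signed sum of its edges. For instance
  ∂beg = eg − bg + be,
  ∂aef = ef − af + ae.
The 18×12 boundary matrix has rank 12 and Smith normal form diag(1,1,1,1,1,1,1,1,1,1,1,2).

Computing H_k = (kernel of ∂_k) / (image of ∂_{k+1}):

  H_0: rank C_0 − rank ∂_1 = 7 − 6 = 1, and the invariant factors of ∂_1 are all 1, so H_0 = Z.
  H_1: rank ker ∂_1 − rank ∂_2 = (18 − 6) − 12 = 0, and ∂_2 has invariant factor 2 > 1, so H_1 = Z/2.
  H_2: rank ker ∂_2 − rank ∂_3 = (12 − 12) − 0 = 0, and there is no ∂_3, so H_2 = 0.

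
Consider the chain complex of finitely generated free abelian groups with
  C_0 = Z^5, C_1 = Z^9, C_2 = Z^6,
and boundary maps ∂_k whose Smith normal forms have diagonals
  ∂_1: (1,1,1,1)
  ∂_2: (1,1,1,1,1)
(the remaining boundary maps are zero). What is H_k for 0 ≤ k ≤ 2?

H_0: b_0 = 5 − 0 − 4 = 1; torsion from ∂_1 factors > 1: none. So H_0 ≅ Z.
H_1: b_1 = 9 − 4 − 5 = 0; torsion from ∂_2 factors > 1: none. So H_1 ≅ 0.
H_2: b_2 = 6 − 5 − 0 = 1; torsion from ∂_3 factors > 1: none. So H_2 ≅ Z.

H_0 ≅ Z,  H_1 = 0,  H_2 ≅ Z.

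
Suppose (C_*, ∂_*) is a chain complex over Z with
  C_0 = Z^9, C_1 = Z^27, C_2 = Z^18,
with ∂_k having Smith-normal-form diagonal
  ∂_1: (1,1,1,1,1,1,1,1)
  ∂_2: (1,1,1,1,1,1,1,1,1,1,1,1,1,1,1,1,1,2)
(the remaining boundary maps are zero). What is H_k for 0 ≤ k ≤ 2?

H_0: b_0 = 9 − 0 − 8 = 1; torsion from ∂_1 factors > 1: none. So H_0 = Z.
H_1: b_1 = 27 − 8 − 18 = 1; torsion from ∂_2 factors > 1: [2]. So H_1 = Z ⊕ Z/2.
H_2: b_2 = 18 − 18 − 0 = 0; torsion from ∂_3 factors > 1: none. So H_2 = 0.

H_0 = Z,  H_1 = Z ⊕ Z/2,  H_2 = 0.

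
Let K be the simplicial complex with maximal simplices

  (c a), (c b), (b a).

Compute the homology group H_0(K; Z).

Fix the vertex order a < b < c and write every simplex with vertices in increasing order. Then dim K = 1 and the simplices of K are:

  0-simplices (3): a, b, c
  1-simplices (3): ab, ac, bc

giving chain groups C_0 ≅ Z^3, C_1 ≅ Z^3.

∂_1: C_1 → C_0 maps an edge to its endpoints' difference, ∂[p,q] = q − p. For instance
  ∂ac = c − a.
As a 3×3 matrix over Z this has rank 2, with invariant factors (1,1).

Now H_k = ker ∂_k / im ∂_{k+1}, so:

  H_0: rank C_0 − rank ∂_1 = 3 − 2 = 1, and the invariant factors of ∂_1 are all 1, so H_0 ≅ Z.

(K is a triangulation of the circle S^1.)

H_0 ≅ Z.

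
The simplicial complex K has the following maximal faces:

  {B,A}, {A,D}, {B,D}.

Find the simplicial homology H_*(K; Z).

H_0 = Z,  H_1 = Z.

We work with the vertex ordering A < B < D. The simplices of K, each written with vertices in increasing order, are:

  0-simplices (3): A, B, D
  1-simplices (3): AB, AD, BD

Hence C_0 ≅ Z^3, C_1 ≅ Z^3.

Boundary ∂_1: C_1 → C_0 sends each edge [p,q] (with p < q) to q − p. For instance
  ∂AB = B − A.
The 3×3 boundary matrix has rank 2 and Smith normal form diag(1,1).

From H_k ≅ ker(∂_k) / im(∂_{k+1}) we obtain:

  H_0: rank C_0 − rank ∂_1 = 3 − 2 = 1, and the invariant factors of ∂_1 are all 1, so H_0 ≅ Z.
  H_1: rank ker ∂_1 − rank ∂_2 = (3 − 2) − 0 = 1, and there is no ∂_2, so H_1 ≅ Z.

As a check, the Euler characteristic is 3 − 3 = 0, which agrees with 1 − 1 = 0.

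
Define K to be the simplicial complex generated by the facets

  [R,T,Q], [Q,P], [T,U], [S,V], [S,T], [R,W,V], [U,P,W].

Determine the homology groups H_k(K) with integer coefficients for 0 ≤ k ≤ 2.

Order the vertices as P < Q < R < S < T < U < V < W. Listing each simplex with vertices in this order, K has dimension 2 with simplices:

  0-simplices (8): P, Q, R, S, T, U, V, W
  1-simplices (13): PQ, PU, PW, QR, QT, RT, RV, RW, ST, SV, TU, UW, VW
  2-simplices (3): PUW, QRT, RVW

so the chain groups are C_0 ≅ Z^8, C_1 ≅ Z^13, C_2 ≅ Z^3.

Boundary ∂_1: C_1 → C_0 maps an edge to its endpoints' difference, ∂[p,q] = q − p. For instance
  ∂UW = W − U.
The 8×13 boundary matrix has rank 7 and Smith normal form diag(1,1,1,1,1,1,1).

∂_2: C_2 → C_1 acts by ∂[p,q,r] = [q,r] − [p,r] + [p,q]. For instance
  ∂QRT = RT − QT + QR,
  ∂RVW = VW − RW + RV.
This gives a 13×3 integer matrix of rank 3; reducing to Smith normal form yields diagonal entries (1,1,1).

Computing H_k = (kernel of ∂_k) / (image of ∂_{k+1}):

  H_0: rank C_0 − rank ∂_1 = 8 − 7 = 1, and the invariant factors of ∂_1 are all 1, so H_0 = Z.
  H_1: rank ker ∂_1 − rank ∂_2 = (13 − 7) − 3 = 3, and the invariant factors of ∂_2 are all 1, so H_1 = Z^3.
  H_2: rank ker ∂_2 − rank ∂_3 = (3 − 3) − 0 = 0, and there is no ∂_3, so H_2 = 0.

H_0 = Z,  H_1 = Z^3,  H_2 = 0.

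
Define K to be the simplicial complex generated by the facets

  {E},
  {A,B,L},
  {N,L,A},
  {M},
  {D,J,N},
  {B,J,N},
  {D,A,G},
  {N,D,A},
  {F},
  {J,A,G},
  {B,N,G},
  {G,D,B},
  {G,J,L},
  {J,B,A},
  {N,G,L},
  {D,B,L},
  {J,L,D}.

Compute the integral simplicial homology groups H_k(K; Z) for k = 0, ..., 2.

Order the vertices as A < B < D < E < F < G < J < L < M < N. Listing each simplex with vertices in this order, K has dimension 2 with simplices:

  0-simplices (10): A, B, D, E, F, G, J, L, M, N
  1-simplices (21): AB, AD, AG, AJ, AL, AN, BD, BG, BJ, BL, BN, DG, DJ, DL, DN, GJ, GL, GN, JL, JN, LN
  2-simplices (14): ABJ, ABL, ADG, ADN, AGJ, ALN, BDG, BDL, BGN, BJN, DJL, DJN, GJL, GLN

Hence C_0 ≅ Z^10, C_1 ≅ Z^21, C_2 ≅ Z^14.

The boundary map ∂_1: C_1 → C_0 is given by ∂[p,q] = [q] − [p].
The resulting 10×21 matrix has rank 6, and its Smith normal form has invariant factors (1,1,1,1,1,1).

∂_2: C_2 → C_1 maps a triangle to the signed sum of its edges. For instance
  ∂BGN = GN − BN + BG,
  ∂BDL = DL − BL + BD.
As a 21×14 matrix over Z this has rank 13, with invariant factors (1,1,1,1,1,1,1,1,1,1,1,1,1).

Now H_k = ker ∂_k / im ∂_{k+1}, so:

  H_0: rank C_0 − rank ∂_1 = 10 − 6 = 4, and the invariant factors of ∂_1 are all 1, so H_0 = Z^4.
  H_1: rank ker ∂_1 − rank ∂_2 = (21 − 6) − 13 = 2, and the invariant factors of ∂_2 are all 1, so H_1 = Z^2.
  H_2: rank ker ∂_2 − rank ∂_3 = (14 − 13) − 0 = 1, and there is no ∂_3, so H_2 = Z.

As a check, the Euler characteristic is 10 − 21 + 14 = 3, which agrees with 4 − 2 + 1 = 3.

H_0 = Z^4,  H_1 = Z^2,  H_2 = Z.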